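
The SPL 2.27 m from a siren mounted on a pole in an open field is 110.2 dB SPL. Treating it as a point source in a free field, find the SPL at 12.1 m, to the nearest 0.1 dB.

95.7 dB SPL

For a point source in a free field, ΔL = −20·log₁₀(d₂/d₁).
ΔL = −20·log₁₀(12.1/2.27) = -14.54 dB, so L₂ = 110.2 + (-14.54) = 95.7 dB SPL.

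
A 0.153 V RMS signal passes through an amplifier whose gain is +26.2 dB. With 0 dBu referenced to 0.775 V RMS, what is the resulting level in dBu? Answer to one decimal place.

+12.1 dBu

Input level: 20·log₁₀(0.153/0.775) = -14.09 dBu.
Output: -14.09 + 26.2 = +12.1 dBu.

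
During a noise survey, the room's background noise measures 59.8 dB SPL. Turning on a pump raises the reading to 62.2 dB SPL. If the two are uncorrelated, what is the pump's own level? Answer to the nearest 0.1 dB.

Subtract intensities: L_src = 10·log₁₀(10^(L_total/10) − 10^(L_bg/10)).
L_src = 10·log₁₀(10^(62.2/10) − 10^(59.8/10)) = 10·log₁₀(704600) = 58.5 dB SPL.

58.5 dB SPL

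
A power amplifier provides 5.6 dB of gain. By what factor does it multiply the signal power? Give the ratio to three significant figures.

3.63

Power ratio = 10^(dB/10).
10^(5.6/10) = 10^(0.5600) = 3.63.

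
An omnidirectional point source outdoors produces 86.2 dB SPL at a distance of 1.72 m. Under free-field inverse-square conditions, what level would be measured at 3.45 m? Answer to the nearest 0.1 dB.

Free-field point source: level drops by 20·log₁₀ of the distance ratio.
ΔL = −20·log₁₀(3.45/1.72) = -6.05 dB, so L₂ = 86.2 + (-6.05) = 80.2 dB SPL.

80.2 dB SPL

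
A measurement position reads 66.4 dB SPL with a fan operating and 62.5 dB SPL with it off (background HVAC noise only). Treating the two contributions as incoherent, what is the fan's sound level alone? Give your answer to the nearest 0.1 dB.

64.1 dB SPL

Background correction is a power subtraction:
L_src = 10·log₁₀(10^(66.4/10) − 10^(62.5/10)) = 10·log₁₀(2587000) = 64.1 dB SPL.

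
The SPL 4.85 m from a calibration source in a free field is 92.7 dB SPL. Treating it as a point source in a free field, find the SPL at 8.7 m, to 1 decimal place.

87.6 dB SPL

For a point source in a free field, ΔL = −20·log₁₀(d₂/d₁).
ΔL = −20·log₁₀(8.7/4.85) = -5.08 dB, so L₂ = 92.7 + (-5.08) = 87.6 dB SPL.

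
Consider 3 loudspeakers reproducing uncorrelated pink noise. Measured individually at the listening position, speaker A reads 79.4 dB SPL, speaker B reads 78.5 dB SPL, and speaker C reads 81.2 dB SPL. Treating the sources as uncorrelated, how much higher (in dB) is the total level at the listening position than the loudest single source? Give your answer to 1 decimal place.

Add the sources as powers (linear), then convert back to dB:
L_total = 10·log₁₀(10^(79.4/10) + 10^(78.5/10) + 10^(81.2/10)) = 84.62 dB SPL.
Excess over the loudest (81.2 dB): 84.62 − 81.2 = 3.4 dB.

3.4 dB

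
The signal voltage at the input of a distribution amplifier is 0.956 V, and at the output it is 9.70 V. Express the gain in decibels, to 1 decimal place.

Voltage ratio → dB uses the 20·log₁₀ form:
20·log₁₀(9.70/0.956) = 20·log₁₀(10.15) = 20.1 dB.

20.1 dB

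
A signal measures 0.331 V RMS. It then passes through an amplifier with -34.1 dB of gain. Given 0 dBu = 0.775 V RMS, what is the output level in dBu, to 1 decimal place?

Input level: 20·log₁₀(0.331/0.775) = -7.39 dBu.
Output: -7.39 − 34.1 = -41.5 dBu.

-41.5 dBu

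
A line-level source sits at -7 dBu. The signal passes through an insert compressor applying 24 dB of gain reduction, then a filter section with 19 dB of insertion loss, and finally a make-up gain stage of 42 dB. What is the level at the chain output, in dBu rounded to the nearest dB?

Cascaded gains and losses add directly in dB.
-7 − 24 − 19 + 42 = -8 dBu.

-8 dBu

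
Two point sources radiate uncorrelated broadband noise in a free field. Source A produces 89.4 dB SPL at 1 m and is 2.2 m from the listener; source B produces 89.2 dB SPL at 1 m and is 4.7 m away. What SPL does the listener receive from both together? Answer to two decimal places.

83.38 dB SPL

At the listener: L_A = 89.4 − 20·log₁₀(2.2) = 82.552 dB; L_B = 89.2 − 20·log₁₀(4.7) = 75.758 dB.
Combined: 10·log₁₀(10^(82.552/10)+10^(75.758/10)) = 83.38 dB SPL.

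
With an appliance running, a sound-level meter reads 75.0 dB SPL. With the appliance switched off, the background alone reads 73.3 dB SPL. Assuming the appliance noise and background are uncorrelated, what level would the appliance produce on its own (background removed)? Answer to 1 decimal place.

70.1 dB SPL

Subtract intensities: L_src = 10·log₁₀(10^(L_total/10) − 10^(L_bg/10)).
L_src = 10·log₁₀(10^(75.0/10) − 10^(73.3/10)) = 10·log₁₀(10240000) = 70.1 dB SPL.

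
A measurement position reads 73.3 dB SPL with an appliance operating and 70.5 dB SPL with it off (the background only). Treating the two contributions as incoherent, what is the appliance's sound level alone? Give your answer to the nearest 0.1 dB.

Remove the background by subtracting linear intensities:
L_src = 10·log₁₀(10^(73.3/10) − 10^(70.5/10)) = 10·log₁₀(10160000) = 70.1 dB SPL.

70.1 dB SPL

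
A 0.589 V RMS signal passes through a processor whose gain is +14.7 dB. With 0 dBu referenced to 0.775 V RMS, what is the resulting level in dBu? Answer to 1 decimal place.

Input level: 20·log₁₀(0.589/0.775) = -2.38 dBu.
Output: -2.38 + 14.7 = +12.3 dBu.

+12.3 dBu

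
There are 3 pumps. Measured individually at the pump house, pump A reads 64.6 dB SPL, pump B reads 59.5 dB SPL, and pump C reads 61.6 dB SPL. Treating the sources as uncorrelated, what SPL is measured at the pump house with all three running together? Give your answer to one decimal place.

67.2 dB SPL

Incoherent sources sum as intensities:
L_total = 10·log₁₀(10^(64.6/10) + 10^(59.5/10) + 10^(61.6/10)) = 10·log₁₀(5221000) = 67.2 dB SPL.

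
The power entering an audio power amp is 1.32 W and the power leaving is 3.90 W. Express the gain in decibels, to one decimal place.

4.7 dB

Power is a power quantity, so gain = 10·log₁₀(P_out/P_in).
10·log₁₀(3.90/1.32) = 10·log₁₀(2.955) = 4.7 dB.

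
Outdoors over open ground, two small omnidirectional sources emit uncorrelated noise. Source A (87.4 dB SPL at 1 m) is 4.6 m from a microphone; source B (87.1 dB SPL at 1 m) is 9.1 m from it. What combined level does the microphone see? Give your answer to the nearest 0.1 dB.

75.1 dB SPL

At the listener: L_A = 87.4 − 20·log₁₀(4.6) = 74.14 dB; L_B = 87.1 − 20·log₁₀(9.1) = 67.92 dB.
Combined: 10·log₁₀(10^(74.14/10)+10^(67.92/10)) = 75.1 dB SPL.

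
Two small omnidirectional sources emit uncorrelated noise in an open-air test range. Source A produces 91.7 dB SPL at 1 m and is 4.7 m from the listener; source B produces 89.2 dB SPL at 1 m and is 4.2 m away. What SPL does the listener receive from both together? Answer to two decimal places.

At the listener: L_A = 91.7 − 20·log₁₀(4.7) = 78.258 dB; L_B = 89.2 − 20·log₁₀(4.2) = 76.735 dB.
Combined: 10·log₁₀(10^(78.258/10)+10^(76.735/10)) = 80.57 dB SPL.

80.57 dB SPL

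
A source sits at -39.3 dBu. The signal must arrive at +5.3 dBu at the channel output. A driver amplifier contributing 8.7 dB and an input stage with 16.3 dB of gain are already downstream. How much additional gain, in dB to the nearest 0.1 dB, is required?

The required make-up gain is the shortfall in the dB sum.
G = +5.3 − (-39.3) − 8.7 − 16.3 = 19.6 dB.

19.6 dB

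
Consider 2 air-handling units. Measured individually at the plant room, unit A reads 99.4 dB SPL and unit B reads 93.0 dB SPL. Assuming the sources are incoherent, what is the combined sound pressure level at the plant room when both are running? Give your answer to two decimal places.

Add the sources as powers (linear), then convert back to dB:
L_total = 10·log₁₀(10^(99.4/10) + 10^(93.0/10)) = 10·log₁₀(10705000000) = 100.30 dB SPL.

100.30 dB SPL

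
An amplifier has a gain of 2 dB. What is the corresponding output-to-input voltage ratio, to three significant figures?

1.26

Voltage ratio = 10^(dB/20).
10^(2/20) = 10^(0.1000) = 1.26.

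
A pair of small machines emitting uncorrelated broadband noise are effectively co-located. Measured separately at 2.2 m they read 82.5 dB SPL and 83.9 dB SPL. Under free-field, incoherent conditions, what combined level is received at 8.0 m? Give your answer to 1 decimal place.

Combined at 2.2 m: 10·log₁₀(10^(82.5/10)+10^(83.9/10)) = 86.27 dB SPL.
Then apply −20·log₁₀(8.0/2.2) = -11.21 dB → 75.1 dB SPL.

75.1 dB SPL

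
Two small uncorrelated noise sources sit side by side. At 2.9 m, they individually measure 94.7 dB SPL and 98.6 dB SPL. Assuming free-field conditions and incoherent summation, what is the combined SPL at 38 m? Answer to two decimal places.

Combined at 2.9 m: 10·log₁₀(10^(94.7/10)+10^(98.6/10)) = 100.084 dB SPL.
Then apply −20·log₁₀(38/2.9) = -22.348 dB → 77.74 dB SPL.

77.74 dB SPL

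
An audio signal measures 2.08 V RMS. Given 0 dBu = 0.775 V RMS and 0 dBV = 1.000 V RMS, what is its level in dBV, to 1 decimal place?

dBV = 20·log₁₀(V / 1.000 V).
20·log₁₀(2.08/1.000) = +6.4 dBV.

+6.4 dBV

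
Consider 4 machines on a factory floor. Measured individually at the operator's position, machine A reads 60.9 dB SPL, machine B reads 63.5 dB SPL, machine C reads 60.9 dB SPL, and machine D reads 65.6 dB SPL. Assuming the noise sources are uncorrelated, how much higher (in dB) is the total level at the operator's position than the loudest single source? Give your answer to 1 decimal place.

Incoherent sources sum as intensities:
L_total = 10·log₁₀(10^(60.9/10) + 10^(63.5/10) + 10^(60.9/10) + 10^(65.6/10)) = 69.21 dB SPL.
Excess over the loudest (65.6 dB): 69.21 − 65.6 = 3.6 dB.

3.6 dB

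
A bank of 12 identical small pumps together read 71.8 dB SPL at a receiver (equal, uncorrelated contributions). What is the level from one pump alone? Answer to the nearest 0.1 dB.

12 equal incoherent sources add 10·log₁₀(12) = 10.79 dB over one source.
L_one = 71.8 − 10.79 = 61.0 dB SPL.

61.0 dB SPL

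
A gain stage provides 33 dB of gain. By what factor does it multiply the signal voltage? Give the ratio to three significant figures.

Voltage ratio = 10^(dB/20).
10^(33/20) = 10^(1.650) = 44.7.

44.7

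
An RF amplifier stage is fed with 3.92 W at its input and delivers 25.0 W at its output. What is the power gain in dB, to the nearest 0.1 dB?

8.0 dB

For a power ratio, dB = 10·log₁₀(P₂/P₁).
10·log₁₀(25.0/3.92) = 10·log₁₀(6.378) = 8.0 dB.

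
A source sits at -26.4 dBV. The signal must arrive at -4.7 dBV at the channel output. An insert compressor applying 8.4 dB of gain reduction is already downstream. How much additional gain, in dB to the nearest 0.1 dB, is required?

The required make-up gain is the shortfall in the dB sum.
G = -4.7 − (-26.4) + 8.4 = 30.1 dB.

30.1 dB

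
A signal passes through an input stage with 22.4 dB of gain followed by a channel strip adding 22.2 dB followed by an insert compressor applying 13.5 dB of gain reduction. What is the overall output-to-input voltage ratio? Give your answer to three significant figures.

35.9

Net gain = 22.4 + 22.2 + (−13.5) = 31.1 dB.
Voltage ratio = 10^(31.1/20) = 35.9.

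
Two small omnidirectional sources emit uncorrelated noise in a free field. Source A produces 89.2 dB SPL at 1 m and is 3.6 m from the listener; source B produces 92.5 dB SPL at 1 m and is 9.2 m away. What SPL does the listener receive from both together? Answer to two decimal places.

At the listener: L_A = 89.2 − 20·log₁₀(3.6) = 78.074 dB; L_B = 92.5 − 20·log₁₀(9.2) = 73.224 dB.
Combined: 10·log₁₀(10^(78.074/10)+10^(73.224/10)) = 79.30 dB SPL.

79.30 dB SPL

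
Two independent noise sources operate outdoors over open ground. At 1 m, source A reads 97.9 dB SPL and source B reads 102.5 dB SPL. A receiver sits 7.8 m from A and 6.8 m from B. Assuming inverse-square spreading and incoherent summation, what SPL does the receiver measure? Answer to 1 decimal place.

At the listener: L_A = 97.9 − 20·log₁₀(7.8) = 80.06 dB; L_B = 102.5 − 20·log₁₀(6.8) = 85.85 dB.
Combined: 10·log₁₀(10^(80.06/10)+10^(85.85/10)) = 86.9 dB SPL.

86.9 dB SPL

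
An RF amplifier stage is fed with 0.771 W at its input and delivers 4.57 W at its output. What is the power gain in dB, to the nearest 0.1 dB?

Power is a power quantity, so gain = 10·log₁₀(P_out/P_in).
10·log₁₀(4.57/0.771) = 10·log₁₀(5.927) = 7.7 dB.

7.7 dB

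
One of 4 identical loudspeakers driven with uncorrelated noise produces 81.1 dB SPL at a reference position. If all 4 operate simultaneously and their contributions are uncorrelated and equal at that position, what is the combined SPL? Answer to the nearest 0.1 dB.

87.1 dB SPL

4 equal incoherent sources raise the level by 10·log₁₀(4) = 6.02 dB.
L_total = 81.1 + 6.02 = 87.1 dB SPL.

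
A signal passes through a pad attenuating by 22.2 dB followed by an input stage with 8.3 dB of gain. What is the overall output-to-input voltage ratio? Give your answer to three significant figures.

0.202

Net gain = (−22.2) + 8.3 = -13.9 dB.
Voltage ratio = 10^(-13.9/20) = 0.202.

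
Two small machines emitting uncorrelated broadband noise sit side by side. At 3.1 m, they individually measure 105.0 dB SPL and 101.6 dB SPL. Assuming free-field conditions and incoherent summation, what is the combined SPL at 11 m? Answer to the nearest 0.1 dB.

95.6 dB SPL

Combined at 3.1 m: 10·log₁₀(10^(105.0/10)+10^(101.6/10)) = 106.63 dB SPL.
Then apply −20·log₁₀(11/3.1) = -11.00 dB → 95.6 dB SPL.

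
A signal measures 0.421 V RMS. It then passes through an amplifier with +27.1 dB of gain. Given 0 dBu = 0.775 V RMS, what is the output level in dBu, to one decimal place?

Input level: 20·log₁₀(0.421/0.775) = -5.30 dBu.
Output: -5.30 + 27.1 = +21.8 dBu.

+21.8 dBu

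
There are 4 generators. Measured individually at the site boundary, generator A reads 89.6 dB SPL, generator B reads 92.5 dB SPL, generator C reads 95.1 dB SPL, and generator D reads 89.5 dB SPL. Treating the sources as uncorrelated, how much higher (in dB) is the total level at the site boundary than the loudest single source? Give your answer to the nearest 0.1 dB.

3.2 dB

Uncorrelated sources add in intensity (power), not in dB.
L_total = 10·log₁₀(10^(89.6/10) + 10^(92.5/10) + 10^(95.1/10) + 10^(89.5/10)) = 98.34 dB SPL.
Excess over the loudest (95.1 dB): 98.34 − 95.1 = 3.2 dB.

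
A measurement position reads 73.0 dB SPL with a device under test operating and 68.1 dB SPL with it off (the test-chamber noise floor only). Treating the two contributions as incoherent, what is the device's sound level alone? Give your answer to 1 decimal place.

Subtract intensities: L_src = 10·log₁₀(10^(L_total/10) − 10^(L_bg/10)).
L_src = 10·log₁₀(10^(73.0/10) − 10^(68.1/10)) = 10·log₁₀(13500000) = 71.3 dB SPL.

71.3 dB SPL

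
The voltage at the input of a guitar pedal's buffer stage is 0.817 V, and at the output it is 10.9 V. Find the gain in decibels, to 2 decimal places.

22.50 dB

Voltage ratio → dB uses the 20·log₁₀ form:
20·log₁₀(10.9/0.817) = 20·log₁₀(13.34) = 22.50 dB.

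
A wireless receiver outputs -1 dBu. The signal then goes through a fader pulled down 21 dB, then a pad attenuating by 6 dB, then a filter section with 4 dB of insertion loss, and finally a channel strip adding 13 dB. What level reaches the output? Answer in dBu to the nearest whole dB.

Gain stages sum in dB:
-1 − 21 − 6 − 4 + 13 = -19 dBu.

-19 dBu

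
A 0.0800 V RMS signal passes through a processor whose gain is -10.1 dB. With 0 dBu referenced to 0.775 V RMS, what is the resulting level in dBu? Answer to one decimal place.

-29.8 dBu

Input level: 20·log₁₀(0.0800/0.775) = -19.72 dBu.
Output: -19.72 − 10.1 = -29.8 dBu.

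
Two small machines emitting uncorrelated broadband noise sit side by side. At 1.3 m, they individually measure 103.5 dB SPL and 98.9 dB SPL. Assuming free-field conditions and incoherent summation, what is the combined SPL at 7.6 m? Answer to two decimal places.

Combined at 1.3 m: 10·log₁₀(10^(103.5/10)+10^(98.9/10)) = 104.793 dB SPL.
Then apply −20·log₁₀(7.6/1.3) = -15.337 dB → 89.46 dB SPL.

89.46 dB SPL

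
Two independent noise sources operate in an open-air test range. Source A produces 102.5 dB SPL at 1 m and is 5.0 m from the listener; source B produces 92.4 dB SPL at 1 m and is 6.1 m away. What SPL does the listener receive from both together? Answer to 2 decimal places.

88.80 dB SPL

At the listener: L_A = 102.5 − 20·log₁₀(5.0) = 88.521 dB; L_B = 92.4 − 20·log₁₀(6.1) = 76.693 dB.
Combined: 10·log₁₀(10^(88.521/10)+10^(76.693/10)) = 88.80 dB SPL.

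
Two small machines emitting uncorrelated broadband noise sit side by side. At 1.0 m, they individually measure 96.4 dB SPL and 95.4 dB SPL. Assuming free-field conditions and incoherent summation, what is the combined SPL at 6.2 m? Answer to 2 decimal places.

83.09 dB SPL

Combined at 1.0 m: 10·log₁₀(10^(96.4/10)+10^(95.4/10)) = 98.939 dB SPL.
Then apply −20·log₁₀(6.2/1.0) = -15.848 dB → 83.09 dB SPL.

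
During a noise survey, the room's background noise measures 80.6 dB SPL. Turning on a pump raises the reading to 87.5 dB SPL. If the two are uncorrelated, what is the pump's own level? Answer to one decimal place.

86.5 dB SPL

Background correction is a power subtraction:
L_src = 10·log₁₀(10^(87.5/10) − 10^(80.6/10)) = 10·log₁₀(447500000) = 86.5 dB SPL.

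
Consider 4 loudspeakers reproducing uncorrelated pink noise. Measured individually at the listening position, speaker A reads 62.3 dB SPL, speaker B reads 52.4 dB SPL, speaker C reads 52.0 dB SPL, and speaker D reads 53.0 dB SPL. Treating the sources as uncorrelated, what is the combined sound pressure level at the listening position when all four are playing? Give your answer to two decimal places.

63.48 dB SPL

Incoherent sources sum as intensities:
L_total = 10·log₁₀(10^(62.3/10) + 10^(52.4/10) + 10^(52.0/10) + 10^(53.0/10)) = 10·log₁₀(2230000) = 63.48 dB SPL.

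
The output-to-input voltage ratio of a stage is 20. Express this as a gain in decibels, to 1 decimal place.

For a voltage ratio, dB = 20·log₁₀(V₂/V₁).
20·log₁₀(20) = 26.0 dB.

26.0 dB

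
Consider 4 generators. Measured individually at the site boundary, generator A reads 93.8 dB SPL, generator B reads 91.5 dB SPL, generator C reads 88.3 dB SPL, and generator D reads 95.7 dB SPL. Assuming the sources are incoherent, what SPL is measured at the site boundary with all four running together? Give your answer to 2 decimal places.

Uncorrelated sources add in intensity (power), not in dB.
L_total = 10·log₁₀(10^(93.8/10) + 10^(91.5/10) + 10^(88.3/10) + 10^(95.7/10)) = 10·log₁₀(8203000000) = 99.14 dB SPL.

99.14 dB SPL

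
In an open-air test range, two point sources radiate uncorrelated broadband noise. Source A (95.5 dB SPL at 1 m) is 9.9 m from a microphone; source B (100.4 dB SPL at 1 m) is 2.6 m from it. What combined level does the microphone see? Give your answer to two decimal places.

92.20 dB SPL

At the listener: L_A = 95.5 − 20·log₁₀(9.9) = 75.587 dB; L_B = 100.4 − 20·log₁₀(2.6) = 92.101 dB.
Combined: 10·log₁₀(10^(75.587/10)+10^(92.101/10)) = 92.20 dB SPL.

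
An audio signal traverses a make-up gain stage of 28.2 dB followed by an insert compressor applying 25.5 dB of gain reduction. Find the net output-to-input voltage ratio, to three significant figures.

1.36

Net gain = 28.2 + (−25.5) = 2.7 dB.
Voltage ratio = 10^(2.7/20) = 1.36.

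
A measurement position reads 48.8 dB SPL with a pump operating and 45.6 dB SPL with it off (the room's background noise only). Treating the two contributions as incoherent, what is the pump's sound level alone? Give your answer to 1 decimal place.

Subtract intensities: L_src = 10·log₁₀(10^(L_total/10) − 10^(L_bg/10)).
L_src = 10·log₁₀(10^(48.8/10) − 10^(45.6/10)) = 10·log₁₀(39550) = 46.0 dB SPL.

46.0 dB SPL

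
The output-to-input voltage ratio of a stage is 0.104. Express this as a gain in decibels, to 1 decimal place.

Voltage ratio → dB uses the 20·log₁₀ form:
20·log₁₀(0.104) = -19.7 dB.

-19.7 dB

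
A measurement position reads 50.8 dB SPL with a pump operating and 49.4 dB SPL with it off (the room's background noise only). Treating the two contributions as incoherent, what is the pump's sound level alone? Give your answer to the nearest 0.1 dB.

45.2 dB SPL

Subtract intensities: L_src = 10·log₁₀(10^(L_total/10) − 10^(L_bg/10)).
L_src = 10·log₁₀(10^(50.8/10) − 10^(49.4/10)) = 10·log₁₀(33130) = 45.2 dB SPL.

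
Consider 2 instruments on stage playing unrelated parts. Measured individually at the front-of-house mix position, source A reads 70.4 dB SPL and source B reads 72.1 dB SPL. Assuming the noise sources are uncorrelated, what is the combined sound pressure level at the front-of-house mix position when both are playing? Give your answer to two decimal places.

Add the sources as powers (linear), then convert back to dB:
L_total = 10·log₁₀(10^(70.4/10) + 10^(72.1/10)) = 10·log₁₀(27180000) = 74.34 dB SPL.

74.34 dB SPL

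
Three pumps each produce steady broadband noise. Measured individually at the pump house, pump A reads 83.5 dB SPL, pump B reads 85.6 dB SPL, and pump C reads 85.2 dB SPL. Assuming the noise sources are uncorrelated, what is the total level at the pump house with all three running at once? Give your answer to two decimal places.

89.63 dB SPL

Incoherent sources sum as intensities:
L_total = 10·log₁₀(10^(83.5/10) + 10^(85.6/10) + 10^(85.2/10)) = 10·log₁₀(918100000) = 89.63 dB SPL.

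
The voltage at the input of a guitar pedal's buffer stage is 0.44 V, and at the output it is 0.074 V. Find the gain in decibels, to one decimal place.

Voltage is an amplitude quantity, so gain = 20·log₁₀(V_out/V_in).
20·log₁₀(0.074/0.44) = 20·log₁₀(0.1682) = -15.5 dB.

-15.5 dB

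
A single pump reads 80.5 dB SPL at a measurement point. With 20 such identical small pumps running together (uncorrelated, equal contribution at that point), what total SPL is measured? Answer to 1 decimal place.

93.5 dB SPL

20 equal incoherent sources raise the level by 10·log₁₀(20) = 13.01 dB.
L_total = 80.5 + 13.01 = 93.5 dB SPL.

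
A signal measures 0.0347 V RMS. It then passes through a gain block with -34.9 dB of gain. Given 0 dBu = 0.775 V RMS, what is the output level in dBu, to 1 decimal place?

-61.9 dBu

Input level: 20·log₁₀(0.0347/0.775) = -26.98 dBu.
Output: -26.98 − 34.9 = -61.9 dBu.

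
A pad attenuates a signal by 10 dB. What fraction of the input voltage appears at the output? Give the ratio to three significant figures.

Voltage ratio = 10^(dB/20).
10^(-10/20) = 10^(-0.5000) = 0.316.

0.316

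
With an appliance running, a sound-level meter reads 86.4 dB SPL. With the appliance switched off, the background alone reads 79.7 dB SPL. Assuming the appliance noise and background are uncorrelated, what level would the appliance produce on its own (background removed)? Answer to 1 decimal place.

Background correction is a power subtraction:
L_src = 10·log₁₀(10^(86.4/10) − 10^(79.7/10)) = 10·log₁₀(343200000) = 85.4 dB SPL.

85.4 dB SPL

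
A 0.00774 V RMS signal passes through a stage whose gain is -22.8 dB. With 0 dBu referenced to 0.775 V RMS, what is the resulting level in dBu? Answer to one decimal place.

Input level: 20·log₁₀(0.00774/0.775) = -40.01 dBu.
Output: -40.01 − 22.8 = -62.8 dBu.

-62.8 dBu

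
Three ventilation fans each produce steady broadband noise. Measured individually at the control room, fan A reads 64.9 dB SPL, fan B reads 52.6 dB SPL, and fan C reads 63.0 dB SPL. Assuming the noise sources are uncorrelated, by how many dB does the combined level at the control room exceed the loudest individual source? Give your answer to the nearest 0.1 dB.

2.3 dB

Uncorrelated sources add in intensity (power), not in dB.
L_total = 10·log₁₀(10^(64.9/10) + 10^(52.6/10) + 10^(63.0/10)) = 67.22 dB SPL.
Excess over the loudest (64.9 dB): 67.22 − 64.9 = 2.3 dB.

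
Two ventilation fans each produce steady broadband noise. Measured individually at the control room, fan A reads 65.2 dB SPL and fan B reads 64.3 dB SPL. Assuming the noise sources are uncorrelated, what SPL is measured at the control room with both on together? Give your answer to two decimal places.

67.78 dB SPL

Incoherent sources sum as intensities:
L_total = 10·log₁₀(10^(65.2/10) + 10^(64.3/10)) = 10·log₁₀(6003000) = 67.78 dB SPL.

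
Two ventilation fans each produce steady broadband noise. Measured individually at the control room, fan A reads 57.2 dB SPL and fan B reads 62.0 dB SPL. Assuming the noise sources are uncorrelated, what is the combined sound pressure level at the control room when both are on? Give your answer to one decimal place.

63.2 dB SPL

Incoherent sources sum as intensities:
L_total = 10·log₁₀(10^(57.2/10) + 10^(62.0/10)) = 10·log₁₀(2110000) = 63.2 dB SPL.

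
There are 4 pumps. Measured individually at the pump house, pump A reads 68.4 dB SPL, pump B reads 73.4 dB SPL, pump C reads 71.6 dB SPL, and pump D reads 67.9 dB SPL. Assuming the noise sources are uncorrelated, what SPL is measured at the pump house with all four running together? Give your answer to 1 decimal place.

76.9 dB SPL

Incoherent sources sum as intensities:
L_total = 10·log₁₀(10^(68.4/10) + 10^(73.4/10) + 10^(71.6/10) + 10^(67.9/10)) = 10·log₁₀(49420000) = 76.9 dB SPL.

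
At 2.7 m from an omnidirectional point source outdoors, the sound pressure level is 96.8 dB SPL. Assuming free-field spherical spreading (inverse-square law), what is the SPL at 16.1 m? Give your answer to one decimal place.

For a point source in a free field, ΔL = −20·log₁₀(d₂/d₁).
ΔL = −20·log₁₀(16.1/2.7) = -15.51 dB, so L₂ = 96.8 + (-15.51) = 81.3 dB SPL.

81.3 dB SPL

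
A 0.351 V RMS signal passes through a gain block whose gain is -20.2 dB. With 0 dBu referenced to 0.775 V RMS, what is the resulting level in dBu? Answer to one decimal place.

Input level: 20·log₁₀(0.351/0.775) = -6.88 dBu.
Output: -6.88 − 20.2 = -27.1 dBu.

-27.1 dBu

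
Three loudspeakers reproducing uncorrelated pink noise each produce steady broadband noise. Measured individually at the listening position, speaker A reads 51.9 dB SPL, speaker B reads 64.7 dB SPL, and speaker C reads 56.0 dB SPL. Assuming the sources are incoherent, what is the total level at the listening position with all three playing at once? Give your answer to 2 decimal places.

65.45 dB SPL

Uncorrelated sources add in intensity (power), not in dB.
L_total = 10·log₁₀(10^(51.9/10) + 10^(64.7/10) + 10^(56.0/10)) = 10·log₁₀(3504000) = 65.45 dB SPL.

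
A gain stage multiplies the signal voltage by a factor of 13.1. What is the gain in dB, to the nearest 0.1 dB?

22.3 dB

Voltage is an amplitude quantity, so gain = 20·log₁₀(V_out/V_in).
20·log₁₀(13.1) = 22.3 dB.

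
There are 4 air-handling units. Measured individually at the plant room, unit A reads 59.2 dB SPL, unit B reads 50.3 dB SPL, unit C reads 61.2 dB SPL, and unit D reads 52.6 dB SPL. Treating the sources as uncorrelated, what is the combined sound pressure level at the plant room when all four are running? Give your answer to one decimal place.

Uncorrelated sources add in intensity (power), not in dB.
L_total = 10·log₁₀(10^(59.2/10) + 10^(50.3/10) + 10^(61.2/10) + 10^(52.6/10)) = 10·log₁₀(2439000) = 63.9 dB SPL.

63.9 dB SPL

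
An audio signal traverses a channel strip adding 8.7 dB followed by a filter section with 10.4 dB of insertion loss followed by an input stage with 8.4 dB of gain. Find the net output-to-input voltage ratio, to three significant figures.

2.16

Net gain = 8.7 + (−10.4) + 8.4 = 6.7 dB.
Voltage ratio = 10^(6.7/20) = 2.16.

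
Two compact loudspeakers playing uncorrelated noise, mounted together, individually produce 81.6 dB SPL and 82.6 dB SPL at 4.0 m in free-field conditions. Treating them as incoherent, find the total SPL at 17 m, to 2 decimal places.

72.57 dB SPL

Combined at 4.0 m: 10·log₁₀(10^(81.6/10)+10^(82.6/10)) = 85.139 dB SPL.
Then apply −20·log₁₀(17/4.0) = -12.568 dB → 72.57 dB SPL.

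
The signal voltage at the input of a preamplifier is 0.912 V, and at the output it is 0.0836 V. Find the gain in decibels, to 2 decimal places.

-20.76 dB

Voltage is an amplitude quantity, so gain = 20·log₁₀(V_out/V_in).
20·log₁₀(0.0836/0.912) = 20·log₁₀(0.09167) = -20.76 dB.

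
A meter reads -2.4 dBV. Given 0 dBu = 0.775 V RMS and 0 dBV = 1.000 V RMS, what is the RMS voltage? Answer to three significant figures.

0.759 V

V = 1.000 V × 10^(-2.4/20).
= 1.000 × 0.7586 = 0.759 V.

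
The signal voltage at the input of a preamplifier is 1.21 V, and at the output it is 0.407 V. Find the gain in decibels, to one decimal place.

-9.5 dB

For a voltage ratio, dB = 20·log₁₀(V₂/V₁).
20·log₁₀(0.407/1.21) = 20·log₁₀(0.3364) = -9.5 dB.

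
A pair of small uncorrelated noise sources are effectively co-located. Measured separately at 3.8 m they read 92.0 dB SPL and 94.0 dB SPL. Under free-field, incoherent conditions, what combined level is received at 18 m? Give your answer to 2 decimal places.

Combined at 3.8 m: 10·log₁₀(10^(92.0/10)+10^(94.0/10)) = 96.124 dB SPL.
Then apply −20·log₁₀(18/3.8) = -13.510 dB → 82.61 dB SPL.

82.61 dB SPL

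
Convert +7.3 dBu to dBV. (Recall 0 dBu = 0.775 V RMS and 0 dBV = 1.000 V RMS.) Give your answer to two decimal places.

+5.09 dBV

The offset between the scales is 20·log₁₀(0.775/1.000) = −2.214 dB.
So dBV = +7.3 − 2.214 = +5.09 dBV.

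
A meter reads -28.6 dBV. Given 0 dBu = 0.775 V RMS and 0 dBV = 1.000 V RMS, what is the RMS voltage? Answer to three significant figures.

0.0372 V

V = 1.000 V × 10^(-28.6/20).
= 1.000 × 0.03715 = 0.0372 V.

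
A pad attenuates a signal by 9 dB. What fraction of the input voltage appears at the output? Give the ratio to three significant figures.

0.355

Voltage ratio = 10^(dB/20).
10^(-9/20) = 10^(-0.4500) = 0.355.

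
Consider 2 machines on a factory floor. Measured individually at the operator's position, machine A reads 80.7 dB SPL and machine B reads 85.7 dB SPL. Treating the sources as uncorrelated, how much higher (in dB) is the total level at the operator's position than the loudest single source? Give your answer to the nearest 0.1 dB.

Uncorrelated sources add in intensity (power), not in dB.
L_total = 10·log₁₀(10^(80.7/10) + 10^(85.7/10)) = 86.89 dB SPL.
Excess over the loudest (85.7 dB): 86.89 − 85.7 = 1.2 dB.

1.2 dB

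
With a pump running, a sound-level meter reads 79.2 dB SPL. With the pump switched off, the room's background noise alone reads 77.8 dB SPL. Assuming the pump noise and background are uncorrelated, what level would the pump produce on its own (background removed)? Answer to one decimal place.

Subtract intensities: L_src = 10·log₁₀(10^(L_total/10) − 10^(L_bg/10)).
L_src = 10·log₁₀(10^(79.2/10) − 10^(77.8/10)) = 10·log₁₀(22920000) = 73.6 dB SPL.

73.6 dB SPL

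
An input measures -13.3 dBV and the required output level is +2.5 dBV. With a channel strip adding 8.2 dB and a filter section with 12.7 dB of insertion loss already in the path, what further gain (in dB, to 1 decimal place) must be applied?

The required make-up gain is the shortfall in the dB sum.
G = +2.5 − (-13.3) − 8.2 + 12.7 = 20.3 dB.

20.3 dB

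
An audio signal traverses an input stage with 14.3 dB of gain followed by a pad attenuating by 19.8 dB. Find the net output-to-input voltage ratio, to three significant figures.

0.531

Net gain = 14.3 + (−19.8) = -5.5 dB.
Voltage ratio = 10^(-5.5/20) = 0.531.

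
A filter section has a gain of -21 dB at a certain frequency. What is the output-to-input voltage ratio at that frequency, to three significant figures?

Voltage ratio = 10^(dB/20).
10^(-21/20) = 10^(-1.050) = 0.0891.

0.0891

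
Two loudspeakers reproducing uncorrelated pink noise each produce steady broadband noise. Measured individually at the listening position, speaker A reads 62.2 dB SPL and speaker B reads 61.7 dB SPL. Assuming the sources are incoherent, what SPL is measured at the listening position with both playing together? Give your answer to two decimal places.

Incoherent sources sum as intensities:
L_total = 10·log₁₀(10^(62.2/10) + 10^(61.7/10)) = 10·log₁₀(3139000) = 64.97 dB SPL.

64.97 dB SPL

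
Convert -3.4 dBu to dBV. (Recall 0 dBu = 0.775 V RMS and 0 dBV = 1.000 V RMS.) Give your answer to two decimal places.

The offset between the scales is 20·log₁₀(0.775/1.000) = −2.214 dB.
So dBV = -3.4 − 2.214 = -5.61 dBV.

-5.61 dBV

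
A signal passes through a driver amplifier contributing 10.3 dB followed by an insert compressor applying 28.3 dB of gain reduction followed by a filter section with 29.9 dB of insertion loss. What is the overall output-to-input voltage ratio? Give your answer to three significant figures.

0.00403

Net gain = 10.3 + (−28.3) + (−29.9) = -47.9 dB.
Voltage ratio = 10^(-47.9/20) = 0.00403.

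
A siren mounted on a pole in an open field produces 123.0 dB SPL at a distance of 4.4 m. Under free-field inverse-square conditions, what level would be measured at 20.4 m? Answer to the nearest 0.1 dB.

109.7 dB SPL

Free-field point source: level drops by 20·log₁₀ of the distance ratio.
ΔL = −20·log₁₀(20.4/4.4) = -13.32 dB, so L₂ = 123.0 + (-13.32) = 109.7 dB SPL.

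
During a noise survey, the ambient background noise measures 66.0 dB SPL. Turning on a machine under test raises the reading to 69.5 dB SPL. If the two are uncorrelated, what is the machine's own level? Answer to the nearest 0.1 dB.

Remove the background by subtracting linear intensities:
L_src = 10·log₁₀(10^(69.5/10) − 10^(66.0/10)) = 10·log₁₀(4931000) = 66.9 dB SPL.

66.9 dB SPL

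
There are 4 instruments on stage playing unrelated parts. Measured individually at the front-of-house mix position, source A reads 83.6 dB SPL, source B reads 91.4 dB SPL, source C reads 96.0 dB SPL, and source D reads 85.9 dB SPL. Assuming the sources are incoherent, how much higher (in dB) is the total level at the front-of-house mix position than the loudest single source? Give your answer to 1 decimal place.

Uncorrelated sources add in intensity (power), not in dB.
L_total = 10·log₁₀(10^(83.6/10) + 10^(91.4/10) + 10^(96.0/10) + 10^(85.9/10)) = 97.77 dB SPL.
Excess over the loudest (96.0 dB): 97.77 − 96.0 = 1.8 dB.

1.8 dB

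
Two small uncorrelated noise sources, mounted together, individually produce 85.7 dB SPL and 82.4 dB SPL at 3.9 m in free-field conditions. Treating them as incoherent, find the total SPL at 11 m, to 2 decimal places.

Combined at 3.9 m: 10·log₁₀(10^(85.7/10)+10^(82.4/10)) = 87.366 dB SPL.
Then apply −20·log₁₀(11/3.9) = -9.007 dB → 78.36 dB SPL.

78.36 dB SPL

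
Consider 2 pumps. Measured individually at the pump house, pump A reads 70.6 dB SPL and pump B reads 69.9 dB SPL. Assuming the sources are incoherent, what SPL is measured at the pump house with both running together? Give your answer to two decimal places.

73.27 dB SPL

Incoherent sources sum as intensities:
L_total = 10·log₁₀(10^(70.6/10) + 10^(69.9/10)) = 10·log₁₀(21250000) = 73.27 dB SPL.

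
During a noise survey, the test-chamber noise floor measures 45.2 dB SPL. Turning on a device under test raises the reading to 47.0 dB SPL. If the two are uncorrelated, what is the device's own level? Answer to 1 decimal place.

42.3 dB SPL

Remove the background by subtracting linear intensities:
L_src = 10·log₁₀(10^(47.0/10) − 10^(45.2/10)) = 10·log₁₀(17010) = 42.3 dB SPL.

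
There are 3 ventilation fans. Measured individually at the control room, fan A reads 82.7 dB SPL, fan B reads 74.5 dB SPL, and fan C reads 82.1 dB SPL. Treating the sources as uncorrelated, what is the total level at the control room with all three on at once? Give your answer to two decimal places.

Add the sources as powers (linear), then convert back to dB:
L_total = 10·log₁₀(10^(82.7/10) + 10^(74.5/10) + 10^(82.1/10)) = 10·log₁₀(376600000) = 85.76 dB SPL.

85.76 dB SPL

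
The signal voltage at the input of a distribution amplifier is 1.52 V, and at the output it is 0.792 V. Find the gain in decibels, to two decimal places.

-5.66 dB

For a voltage ratio, dB = 20·log₁₀(V₂/V₁).
20·log₁₀(0.792/1.52) = 20·log₁₀(0.5211) = -5.66 dB.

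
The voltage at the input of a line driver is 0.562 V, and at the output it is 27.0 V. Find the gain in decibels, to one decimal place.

33.6 dB

Voltage is an amplitude quantity, so gain = 20·log₁₀(V_out/V_in).
20·log₁₀(27.0/0.562) = 20·log₁₀(48.04) = 33.6 dB.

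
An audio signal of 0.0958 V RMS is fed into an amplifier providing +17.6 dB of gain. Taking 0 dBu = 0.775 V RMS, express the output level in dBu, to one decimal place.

-0.6 dBu

Input level: 20·log₁₀(0.0958/0.775) = -18.16 dBu.
Output: -18.16 + 17.6 = -0.6 dBu.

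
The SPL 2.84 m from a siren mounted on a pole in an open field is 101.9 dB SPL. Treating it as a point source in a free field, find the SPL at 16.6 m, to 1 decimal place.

86.6 dB SPL

Free-field point source: level drops by 20·log₁₀ of the distance ratio.
ΔL = −20·log₁₀(16.6/2.84) = -15.34 dB, so L₂ = 101.9 + (-15.34) = 86.6 dB SPL.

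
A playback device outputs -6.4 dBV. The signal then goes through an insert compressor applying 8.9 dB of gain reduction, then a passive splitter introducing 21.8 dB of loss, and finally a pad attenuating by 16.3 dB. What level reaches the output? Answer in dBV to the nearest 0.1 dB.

Gain stages sum in dB:
-6.4 − 8.9 − 21.8 − 16.3 = -53.4 dBV.

-53.4 dBV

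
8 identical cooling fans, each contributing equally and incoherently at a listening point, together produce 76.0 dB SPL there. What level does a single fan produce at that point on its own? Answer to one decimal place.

67.0 dB SPL

8 equal incoherent sources add 10·log₁₀(8) = 9.03 dB over one source.
L_one = 76.0 − 9.03 = 67.0 dB SPL.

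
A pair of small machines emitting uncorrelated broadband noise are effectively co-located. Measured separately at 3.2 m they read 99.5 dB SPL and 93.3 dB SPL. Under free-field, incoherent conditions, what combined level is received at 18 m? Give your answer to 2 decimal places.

Combined at 3.2 m: 10·log₁₀(10^(99.5/10)+10^(93.3/10)) = 100.434 dB SPL.
Then apply −20·log₁₀(18/3.2) = -15.002 dB → 85.43 dB SPL.

85.43 dB SPL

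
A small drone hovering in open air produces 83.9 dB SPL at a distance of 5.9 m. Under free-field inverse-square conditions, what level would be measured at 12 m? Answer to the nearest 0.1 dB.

77.7 dB SPL

Inverse-square spreading gives ΔL = −20·log₁₀(d₂/d₁).
ΔL = −20·log₁₀(12/5.9) = -6.17 dB, so L₂ = 83.9 + (-6.17) = 77.7 dB SPL.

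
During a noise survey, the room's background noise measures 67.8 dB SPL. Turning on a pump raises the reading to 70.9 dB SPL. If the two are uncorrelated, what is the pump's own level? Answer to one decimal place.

68.0 dB SPL

Remove the background by subtracting linear intensities:
L_src = 10·log₁₀(10^(70.9/10) − 10^(67.8/10)) = 10·log₁₀(6277000) = 68.0 dB SPL.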